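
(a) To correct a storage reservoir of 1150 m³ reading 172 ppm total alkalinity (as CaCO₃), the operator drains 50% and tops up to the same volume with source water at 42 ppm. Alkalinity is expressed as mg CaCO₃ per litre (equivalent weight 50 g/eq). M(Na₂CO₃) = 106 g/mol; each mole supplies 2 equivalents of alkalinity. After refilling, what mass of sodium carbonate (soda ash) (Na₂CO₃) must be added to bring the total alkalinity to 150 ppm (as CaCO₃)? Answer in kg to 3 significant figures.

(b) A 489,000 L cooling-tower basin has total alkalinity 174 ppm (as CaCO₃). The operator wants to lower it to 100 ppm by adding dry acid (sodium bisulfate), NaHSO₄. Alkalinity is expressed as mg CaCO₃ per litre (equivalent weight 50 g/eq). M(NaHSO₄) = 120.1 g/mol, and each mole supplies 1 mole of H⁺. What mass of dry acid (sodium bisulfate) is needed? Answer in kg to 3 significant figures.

(a) 52.4 kg; (b) 86.9 kg

(a) Volume: 1150 m³ = 1,150,000 L.
(a) After draining 50% and refilling: 172 × 0.50 + 42 × 0.50 = 107 ppm.
(a) Deficit to target: 150 − 107 = 43 mg/L.
(a) As CaCO₃: 43 mg/L × 1,150,000 L = 49,450 g; ÷ 50 g/eq ÷ 2 = 494.5 mol Na₂CO₃.
(a) Mass: 494.5 × 106 = 52,420 g.

(b) Alkalinity to neutralize: (174 − 100) = 74 mg/L as CaCO₃ × 489,000 L = 36,190 g as CaCO₃.
(b) Equivalents of H⁺ required: 36,190 ÷ 50 g/eq = 723.7 eq = 723.7 mol NaHSO₄.
(b) Mass of NaHSO₄: 723.7 × 120.1 = 86,920 g.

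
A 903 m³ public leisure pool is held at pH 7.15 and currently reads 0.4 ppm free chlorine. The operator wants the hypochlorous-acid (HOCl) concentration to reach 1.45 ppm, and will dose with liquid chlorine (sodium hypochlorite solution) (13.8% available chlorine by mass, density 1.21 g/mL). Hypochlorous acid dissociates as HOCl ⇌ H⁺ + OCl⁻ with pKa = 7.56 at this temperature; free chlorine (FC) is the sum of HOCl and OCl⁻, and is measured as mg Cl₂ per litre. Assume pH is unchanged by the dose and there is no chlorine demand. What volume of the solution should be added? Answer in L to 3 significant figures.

8.73 L

Volume: 903 m³ = 903,000 L.
[OCl⁻]/[HOCl] = 10^(pH − pKa) = 10^(7.15 − 7.56) = 0.389; fraction as HOCl = 1/(1 + 0.389) = 0.7199.
Free chlorine required for 1.45 ppm HOCl: 1.45 / 0.7199 = 2.014 ppm.
FC to add: 2.014 − 0.4 = 1.614 mg/L as Cl₂.
Cl₂ equivalent: 1.614 mg/L × 903,000 L = 1458 g.
Product at 13.8% available Cl: 1458 / 0.138 = 10,560 g.
Volume: 10,560 g ÷ 1.21 g/mL = 8729 mL.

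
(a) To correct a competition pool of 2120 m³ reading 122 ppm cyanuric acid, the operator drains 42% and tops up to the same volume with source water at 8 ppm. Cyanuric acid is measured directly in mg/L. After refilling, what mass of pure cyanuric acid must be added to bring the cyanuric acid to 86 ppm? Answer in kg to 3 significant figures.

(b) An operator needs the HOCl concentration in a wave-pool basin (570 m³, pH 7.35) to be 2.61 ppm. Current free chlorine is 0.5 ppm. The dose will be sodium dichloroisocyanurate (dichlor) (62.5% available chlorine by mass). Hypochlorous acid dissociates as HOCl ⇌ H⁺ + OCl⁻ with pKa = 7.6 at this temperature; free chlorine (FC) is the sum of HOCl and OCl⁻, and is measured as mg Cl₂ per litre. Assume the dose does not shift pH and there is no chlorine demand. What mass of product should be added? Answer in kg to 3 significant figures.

(a) 25.2 kg; (b) 3.26 kg

(a) Volume: 2120 m³ = 2,120,000 L.
(a) After draining 42% and refilling: 122 × 0.58 + 8 × 0.42 = 74.12 ppm.
(a) Deficit to target: 86 − 74.12 = 11.88 mg/L.
(a) Mass: 11.88 mg/L × 2,120,000 L = 25,190 g cyanuric acid.

(b) Volume: 570 m³ = 570,000 L.
(b) [OCl⁻]/[HOCl] = 10^(pH − pKa) = 10^(7.35 − 7.6) = 0.5623; fraction as HOCl = 1/(1 + 0.5623) = 0.6401.
(b) Free chlorine required for 2.61 ppm HOCl: 2.61 / 0.6401 = 4.078 ppm.
(b) FC to add: 4.078 − 0.5 = 3.578 mg/L as Cl₂.
(b) Cl₂ equivalent: 3.578 mg/L × 570,000 L = 2039 g.
(b) Product at 62.5% available Cl: 2039 / 0.625 = 3263 g.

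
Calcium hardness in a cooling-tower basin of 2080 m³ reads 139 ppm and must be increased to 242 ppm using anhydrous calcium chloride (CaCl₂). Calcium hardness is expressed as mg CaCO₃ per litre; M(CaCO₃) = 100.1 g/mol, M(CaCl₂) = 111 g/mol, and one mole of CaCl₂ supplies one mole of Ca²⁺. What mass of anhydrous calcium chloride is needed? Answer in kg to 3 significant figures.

Volume: 2080 m³ = 2,080,000 L.
Hardness to add: (242 − 139) = 103 mg/L as CaCO₃ × 2,080,000 L = 214,200 g as CaCO₃.
Moles of Ca²⁺ (1 mol Ca²⁺ ≡ 1 mol CaCO₃): 214,200 / 100.1 g/mol = 2140 mol.
Mass of CaCl₂: 2140 × 111 = 237,600 g.

238 kg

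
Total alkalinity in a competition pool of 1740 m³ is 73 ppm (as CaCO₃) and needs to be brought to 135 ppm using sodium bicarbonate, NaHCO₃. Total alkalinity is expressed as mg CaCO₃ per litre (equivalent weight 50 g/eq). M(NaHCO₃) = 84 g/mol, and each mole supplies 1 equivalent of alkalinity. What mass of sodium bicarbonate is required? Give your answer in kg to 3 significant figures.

181 kg

Volume: 1740 m³ = 1,740,000 L.
Alkalinity to add: (135 − 73) = 62 mg/L as CaCO₃ × 1,740,000 L = 107,900 g as CaCO₃.
Equivalents: 107,900 g ÷ 50 g/eq = 2158 eq.
NaHCO₃ supplies 1 eq per mole → 2158 mol.
Mass: 2158 mol × 84 g/mol = 181,200 g.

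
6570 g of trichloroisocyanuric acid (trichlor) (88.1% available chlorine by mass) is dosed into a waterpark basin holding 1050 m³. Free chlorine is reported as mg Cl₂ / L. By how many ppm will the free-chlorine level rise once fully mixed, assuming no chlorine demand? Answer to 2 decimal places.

5.51 ppm

Volume: 1050 m³ = 1,050,000 L.
Available chlorine delivered: 6570 g × 0.881 = 5788 g as Cl₂.
Concentration rise: 5788 g / 1,050,000 L = 5.513 mg/L = 5.51 ppm.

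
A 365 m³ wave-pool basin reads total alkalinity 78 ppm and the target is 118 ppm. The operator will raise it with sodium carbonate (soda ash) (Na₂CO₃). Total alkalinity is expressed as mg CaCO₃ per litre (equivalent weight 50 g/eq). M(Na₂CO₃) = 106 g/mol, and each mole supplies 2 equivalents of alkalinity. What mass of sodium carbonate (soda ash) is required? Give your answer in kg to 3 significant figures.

Volume: 365 m³ = 365,000 L.
Alkalinity to add: (118 − 78) = 40 mg/L as CaCO₃ × 365,000 L = 14,600 g as CaCO₃.
Equivalents: 14,600 g ÷ 50 g/eq = 292 eq.
Each mole of Na₂CO₃ supplies 2 eq, so 292 / 2 = 146 mol.
Mass: 146 mol × 106 g/mol = 15,480 g.

15.5 kg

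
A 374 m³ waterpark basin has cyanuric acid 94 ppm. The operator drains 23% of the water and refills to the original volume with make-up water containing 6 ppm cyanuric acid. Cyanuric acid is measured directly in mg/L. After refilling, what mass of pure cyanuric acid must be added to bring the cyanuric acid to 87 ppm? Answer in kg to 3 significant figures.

4.95 kg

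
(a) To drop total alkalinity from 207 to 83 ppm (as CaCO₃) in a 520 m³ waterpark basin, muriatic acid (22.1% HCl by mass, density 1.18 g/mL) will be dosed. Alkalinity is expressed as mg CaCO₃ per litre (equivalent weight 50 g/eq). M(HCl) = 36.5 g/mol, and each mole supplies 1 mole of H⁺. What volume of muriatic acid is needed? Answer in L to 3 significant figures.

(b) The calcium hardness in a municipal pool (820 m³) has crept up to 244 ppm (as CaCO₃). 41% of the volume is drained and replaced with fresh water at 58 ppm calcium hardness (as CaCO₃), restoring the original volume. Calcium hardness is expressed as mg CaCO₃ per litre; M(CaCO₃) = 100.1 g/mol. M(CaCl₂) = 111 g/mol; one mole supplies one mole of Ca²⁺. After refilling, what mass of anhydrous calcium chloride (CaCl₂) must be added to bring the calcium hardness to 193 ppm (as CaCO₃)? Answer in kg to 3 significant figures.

(a) Volume: 520 m³ = 520,000 L.
(a) Alkalinity to neutralize: (207 − 83) = 124 mg/L as CaCO₃ × 520,000 L = 64,480 g as CaCO₃.
(a) Equivalents of H⁺ required: 64,480 ÷ 50 g/eq = 1290 eq = 1290 mol HCl.
(a) Mass of HCl: 1290 × 36.5 = 47,070 g.
(a) Mass of 22.1% solution: 47,070 / 0.221 = 213,000 g.
(a) Volume: 213,000 g ÷ 1.18 g/mL = 180,500 mL.

(b) Volume: 820 m³ = 820,000 L.
(b) After draining 41% and refilling: 244 × 0.59 + 58 × 0.41 = 167.74 ppm.
(b) Deficit to target: 193 − 167.74 = 25.26 mg/L.
(b) As CaCO₃: 25.26 mg/L × 820,000 L = 20,710 g; ÷ 100.1 = 206.9 mol Ca²⁺.
(b) Mass: 206.9 × 111 = 22,970 g.

(a) 180 L; (b) 23.0 kg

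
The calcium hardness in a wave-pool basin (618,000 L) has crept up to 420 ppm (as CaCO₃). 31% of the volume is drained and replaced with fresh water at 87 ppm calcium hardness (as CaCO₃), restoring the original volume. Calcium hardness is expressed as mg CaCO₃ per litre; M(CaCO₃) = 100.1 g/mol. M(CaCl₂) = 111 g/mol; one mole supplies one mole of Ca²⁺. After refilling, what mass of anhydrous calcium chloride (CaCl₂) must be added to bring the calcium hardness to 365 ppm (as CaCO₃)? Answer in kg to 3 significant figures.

33.1 kg

After draining 31% and refilling: 420 × 0.69 + 87 × 0.31 = 316.77 ppm.
Deficit to target: 365 − 316.77 = 48.23 mg/L.
As CaCO₃: 48.23 mg/L × 618,000 L = 29,810 g; ÷ 100.1 = 297.8 mol Ca²⁺.
Mass: 297.8 × 111 = 33,050 g.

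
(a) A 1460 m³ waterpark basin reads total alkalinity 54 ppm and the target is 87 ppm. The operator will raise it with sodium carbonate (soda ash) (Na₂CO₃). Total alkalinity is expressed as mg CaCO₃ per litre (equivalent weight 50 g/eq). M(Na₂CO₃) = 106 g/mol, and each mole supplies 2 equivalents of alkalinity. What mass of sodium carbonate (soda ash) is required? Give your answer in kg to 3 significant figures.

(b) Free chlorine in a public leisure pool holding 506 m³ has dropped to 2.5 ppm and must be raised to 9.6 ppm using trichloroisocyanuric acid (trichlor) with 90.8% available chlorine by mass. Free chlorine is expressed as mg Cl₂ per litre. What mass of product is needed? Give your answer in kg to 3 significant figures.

(a) 51.1 kg; (b) 3.96 kg

(a) Volume: 1460 m³ = 1,460,000 L.
(a) Alkalinity to add: (87 − 54) = 33 mg/L as CaCO₃ × 1,460,000 L = 48,180 g as CaCO₃.
(a) Equivalents: 48,180 g ÷ 50 g/eq = 963.6 eq.
(a) Each mole of Na₂CO₃ supplies 2 eq, so 963.6 / 2 = 481.8 mol.
(a) Mass: 481.8 mol × 106 g/mol = 51,070 g.

(b) Volume: 506 m³ = 506,000 L.
(b) Chlorine deficit: 9.6 − 2.5 = 7.1 ppm = 7.1 mg/L as Cl₂.
(b) Cl₂ equivalent needed: 7.1 mg/L × 506,000 L = 3,593,000 mg = 3593 g.
(b) Product at 90.8% available chlorine: 3593 / 0.908 = 3957 g.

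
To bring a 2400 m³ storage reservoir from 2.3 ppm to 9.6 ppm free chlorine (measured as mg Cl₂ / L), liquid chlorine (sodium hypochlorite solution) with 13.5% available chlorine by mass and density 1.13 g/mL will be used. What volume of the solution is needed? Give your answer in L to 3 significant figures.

Volume: 2400 m³ = 2,400,000 L.
Chlorine deficit: 9.6 − 2.3 = 7.3 ppm = 7.3 mg/L as Cl₂.
Cl₂ equivalent needed: 7.3 mg/L × 2,400,000 L = 17,520,000 mg = 17,520 g.
Product at 13.5% available chlorine: 17,520 / 0.135 = 129,800 g.
Volume at density 1.13 g/mL: 129,800 g ÷ 1.13 g/mL = 114,800 mL.

115 L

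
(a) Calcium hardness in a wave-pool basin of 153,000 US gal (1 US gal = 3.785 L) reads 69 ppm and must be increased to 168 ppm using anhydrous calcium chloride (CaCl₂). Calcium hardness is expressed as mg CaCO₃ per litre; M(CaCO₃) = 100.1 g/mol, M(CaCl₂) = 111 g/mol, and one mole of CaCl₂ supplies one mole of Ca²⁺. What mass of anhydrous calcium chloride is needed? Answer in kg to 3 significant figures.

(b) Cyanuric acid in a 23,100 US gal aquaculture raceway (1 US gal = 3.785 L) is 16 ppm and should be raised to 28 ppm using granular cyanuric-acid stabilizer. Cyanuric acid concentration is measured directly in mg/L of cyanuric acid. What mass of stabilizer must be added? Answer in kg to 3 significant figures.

(a) Volume: 153,000 US gal × 3.785 L/gal = 579,105 L.
(a) Hardness to add: (168 − 69) = 99 mg/L as CaCO₃ × 579,105 L = 57,330 g as CaCO₃.
(a) Moles of Ca²⁺ (1 mol Ca²⁺ ≡ 1 mol CaCO₃): 57,330 / 100.1 g/mol = 572.7 mol.
(a) Mass of CaCl₂: 572.7 × 111 = 63,570 g.

(b) Volume: 23,100 US gal × 3.785 L/gal = 87,434 L.
(b) CYA to add: (28 − 16) = 12 mg/L × 87,434 L = 1049 g cyanuric acid.

(a) 63.6 kg; (b) 1.05 kg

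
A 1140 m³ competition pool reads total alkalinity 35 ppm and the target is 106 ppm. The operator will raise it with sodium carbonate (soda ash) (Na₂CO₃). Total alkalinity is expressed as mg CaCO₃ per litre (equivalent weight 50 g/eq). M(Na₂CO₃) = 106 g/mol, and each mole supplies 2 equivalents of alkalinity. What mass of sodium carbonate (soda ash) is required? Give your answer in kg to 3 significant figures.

Volume: 1140 m³ = 1,140,000 L.
Alkalinity to add: (106 − 35) = 71 mg/L as CaCO₃ × 1,140,000 L = 80,940 g as CaCO₃.
Equivalents: 80,940 g ÷ 50 g/eq = 1619 eq.
Each mole of Na₂CO₃ supplies 2 eq, so 1619 / 2 = 809.4 mol.
Mass: 809.4 mol × 106 g/mol = 85,800 g.

85.8 kg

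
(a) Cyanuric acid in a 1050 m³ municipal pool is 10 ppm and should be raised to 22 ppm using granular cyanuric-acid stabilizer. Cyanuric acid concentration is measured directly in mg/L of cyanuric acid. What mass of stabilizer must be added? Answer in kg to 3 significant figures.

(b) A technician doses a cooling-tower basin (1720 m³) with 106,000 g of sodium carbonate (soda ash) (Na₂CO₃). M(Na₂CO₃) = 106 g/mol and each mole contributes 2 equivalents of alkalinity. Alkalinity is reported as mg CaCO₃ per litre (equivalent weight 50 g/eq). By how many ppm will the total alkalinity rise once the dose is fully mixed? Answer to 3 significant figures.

(a) Volume: 1050 m³ = 1,050,000 L.
(a) CYA to add: (22 − 10) = 12 mg/L × 1,050,000 L = 12,600 g cyanuric acid.

(b) Volume: 1720 m³ = 1,720,000 L.
(b) Moles of Na₂CO₃: 106,000 g ÷ 106 g/mol = 1000 mol → 2000 eq of alkalinity.
(b) As CaCO₃: 2000 eq × 50 g/eq = 100,000 g.
(b) Rise: 100,000 g / 1,720,000 L × 1000 = 58.14 mg/L.

(a) 12.6 kg; (b) 58.1 ppm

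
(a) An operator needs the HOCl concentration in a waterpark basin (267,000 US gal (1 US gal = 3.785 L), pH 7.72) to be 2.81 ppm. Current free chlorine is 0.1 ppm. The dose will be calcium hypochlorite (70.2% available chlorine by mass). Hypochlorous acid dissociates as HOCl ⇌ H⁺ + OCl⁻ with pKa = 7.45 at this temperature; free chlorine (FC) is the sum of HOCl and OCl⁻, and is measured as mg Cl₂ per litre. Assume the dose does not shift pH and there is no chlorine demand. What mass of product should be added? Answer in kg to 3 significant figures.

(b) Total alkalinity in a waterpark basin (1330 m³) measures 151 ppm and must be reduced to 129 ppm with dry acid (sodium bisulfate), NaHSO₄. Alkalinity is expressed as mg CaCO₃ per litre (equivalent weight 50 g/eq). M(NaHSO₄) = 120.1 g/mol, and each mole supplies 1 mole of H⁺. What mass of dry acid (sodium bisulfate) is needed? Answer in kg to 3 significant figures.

(a) Volume: 267,000 US gal × 3.785 L/gal = 1,010,595 L.
(a) [OCl⁻]/[HOCl] = 10^(pH − pKa) = 10^(7.72 − 7.45) = 1.862; fraction as HOCl = 1/(1 + 1.862) = 0.3494.
(a) Free chlorine required for 2.81 ppm HOCl: 2.81 / 0.3494 = 8.042 ppm.
(a) FC to add: 8.042 − 0.1 = 7.942 mg/L as Cl₂.
(a) Cl₂ equivalent: 7.942 mg/L × 1,010,595 L = 8027 g.
(a) Product at 70.2% available Cl: 8027 / 0.702 = 11,430 g.

(b) Volume: 1330 m³ = 1,330,000 L.
(b) Alkalinity to neutralize: (151 − 129) = 22 mg/L as CaCO₃ × 1,330,000 L = 29,260 g as CaCO₃.
(b) Equivalents of H⁺ required: 29,260 ÷ 50 g/eq = 585.2 eq = 585.2 mol NaHSO₄.
(b) Mass of NaHSO₄: 585.2 × 120.1 = 70,280 g.

(a) 11.4 kg; (b) 70.3 kg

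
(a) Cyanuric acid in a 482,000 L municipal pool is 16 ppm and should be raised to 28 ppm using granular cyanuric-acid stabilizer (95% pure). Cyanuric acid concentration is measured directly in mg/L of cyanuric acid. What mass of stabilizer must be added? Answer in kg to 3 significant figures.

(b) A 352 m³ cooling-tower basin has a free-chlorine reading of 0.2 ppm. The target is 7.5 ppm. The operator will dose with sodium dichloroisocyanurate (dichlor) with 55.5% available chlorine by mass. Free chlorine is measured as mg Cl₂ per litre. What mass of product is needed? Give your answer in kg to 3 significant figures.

(a) 6.09 kg; (b) 4.63 kg

(a) CYA to add: (28 − 16) = 12 mg/L × 482,000 L = 5784 g cyanuric acid.
(a) At 95% purity: 5784 / 0.95 = 6088 g product.

(b) Volume: 352 m³ = 352,000 L.
(b) Chlorine deficit: 7.5 − 0.2 = 7.3 ppm = 7.3 mg/L as Cl₂.
(b) Cl₂ equivalent needed: 7.3 mg/L × 352,000 L = 2,570,000 mg = 2570 g.
(b) Product at 55.5% available chlorine: 2570 / 0.555 = 4630 g.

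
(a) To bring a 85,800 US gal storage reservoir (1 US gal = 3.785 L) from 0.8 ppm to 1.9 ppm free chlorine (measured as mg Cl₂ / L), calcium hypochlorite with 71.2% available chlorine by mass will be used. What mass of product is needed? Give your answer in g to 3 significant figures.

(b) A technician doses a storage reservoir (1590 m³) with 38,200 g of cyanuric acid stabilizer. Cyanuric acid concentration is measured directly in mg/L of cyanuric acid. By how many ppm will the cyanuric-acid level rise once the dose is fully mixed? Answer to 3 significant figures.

(a) 502 g; (b) 24.0 ppm

(a) Volume: 85,800 US gal × 3.785 L/gal = 324,753 L.
(a) Chlorine deficit: 1.9 − 0.8 = 1.1 ppm = 1.1 mg/L as Cl₂.
(a) Cl₂ equivalent needed: 1.1 mg/L × 324,753 L = 357,200 mg = 357.2 g.
(a) Product at 71.2% available chlorine: 357.2 / 0.712 = 501.7 g.

(b) Volume: 1590 m³ = 1,590,000 L.
(b) Rise: 38,200 g / 1,590,000 L × 1000 = 24.03 mg/L.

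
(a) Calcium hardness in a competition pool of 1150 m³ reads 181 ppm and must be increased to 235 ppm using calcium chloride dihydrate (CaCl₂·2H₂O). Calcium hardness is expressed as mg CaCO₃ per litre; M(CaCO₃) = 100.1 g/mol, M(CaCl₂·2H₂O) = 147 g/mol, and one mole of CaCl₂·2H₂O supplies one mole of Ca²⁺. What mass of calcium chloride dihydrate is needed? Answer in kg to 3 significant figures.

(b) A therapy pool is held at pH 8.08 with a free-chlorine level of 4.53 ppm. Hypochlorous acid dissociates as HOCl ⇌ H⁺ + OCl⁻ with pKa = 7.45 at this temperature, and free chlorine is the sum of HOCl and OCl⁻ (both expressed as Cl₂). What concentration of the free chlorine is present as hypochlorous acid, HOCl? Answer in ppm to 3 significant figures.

(a) 91.2 kg; (b) 0.860 ppm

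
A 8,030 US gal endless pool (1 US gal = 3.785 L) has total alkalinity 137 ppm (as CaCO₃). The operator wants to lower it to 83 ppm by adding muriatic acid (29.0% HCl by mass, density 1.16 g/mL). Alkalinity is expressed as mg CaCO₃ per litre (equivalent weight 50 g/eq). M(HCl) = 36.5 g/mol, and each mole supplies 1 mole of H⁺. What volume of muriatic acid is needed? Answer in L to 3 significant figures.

3.56 L

Volume: 8,030 US gal × 3.785 L/gal = 30,394 L.
Alkalinity to neutralize: (137 − 83) = 54 mg/L as CaCO₃ × 30,394 L = 1641 g as CaCO₃.
Equivalents of H⁺ required: 1641 ÷ 50 g/eq = 32.83 eq = 32.83 mol HCl.
Mass of HCl: 32.83 × 36.5 = 1198 g.
Mass of 29.0% solution: 1198 / 0.29 = 4131 g.
Volume: 4131 g ÷ 1.16 g/mL = 3562 mL.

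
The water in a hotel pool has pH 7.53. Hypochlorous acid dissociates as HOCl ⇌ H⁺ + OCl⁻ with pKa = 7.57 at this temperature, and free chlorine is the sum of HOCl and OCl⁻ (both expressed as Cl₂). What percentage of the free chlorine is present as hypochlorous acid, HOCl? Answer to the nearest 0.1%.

[OCl⁻]/[HOCl] = 10^(pH − pKa) = 10^(7.53 − 7.57) = 10^-0.04 = 0.912.
Fraction as HOCl = 1 / (1 + 0.912) = 0.523.

52.3%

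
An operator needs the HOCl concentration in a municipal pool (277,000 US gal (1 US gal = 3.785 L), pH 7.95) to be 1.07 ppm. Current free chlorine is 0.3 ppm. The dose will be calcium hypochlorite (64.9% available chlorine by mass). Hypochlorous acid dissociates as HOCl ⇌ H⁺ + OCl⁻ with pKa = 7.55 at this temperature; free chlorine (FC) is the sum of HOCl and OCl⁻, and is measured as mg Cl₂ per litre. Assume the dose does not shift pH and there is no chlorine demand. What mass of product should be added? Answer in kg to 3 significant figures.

5.59 kg

Volume: 277,000 US gal × 3.785 L/gal = 1,048,445 L.
[OCl⁻]/[HOCl] = 10^(pH − pKa) = 10^(7.95 − 7.55) = 2.512; fraction as HOCl = 1/(1 + 2.512) = 0.2847.
Free chlorine required for 1.07 ppm HOCl: 1.07 / 0.2847 = 3.758 ppm.
FC to add: 3.758 − 0.3 = 3.458 mg/L as Cl₂.
Cl₂ equivalent: 3.458 mg/L × 1,048,445 L = 3625 g.
Product at 64.9% available Cl: 3625 / 0.649 = 5586 g.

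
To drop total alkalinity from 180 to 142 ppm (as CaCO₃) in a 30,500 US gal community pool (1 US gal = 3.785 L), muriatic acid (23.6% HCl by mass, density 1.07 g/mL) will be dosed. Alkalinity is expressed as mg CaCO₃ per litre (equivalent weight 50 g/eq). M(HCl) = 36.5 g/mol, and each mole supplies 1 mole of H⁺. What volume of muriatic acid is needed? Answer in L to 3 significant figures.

Volume: 30,500 US gal × 3.785 L/gal = 115,442 L.
Alkalinity to neutralize: (180 − 142) = 38 mg/L as CaCO₃ × 115,442 L = 4387 g as CaCO₃.
Equivalents of H⁺ required: 4387 ÷ 50 g/eq = 87.74 eq = 87.74 mol HCl.
Mass of HCl: 87.74 × 36.5 = 3202 g.
Mass of 23.6% solution: 3202 / 0.236 = 13,570 g.
Volume: 13,570 g ÷ 1.07 g/mL = 12,680 mL.

12.7 L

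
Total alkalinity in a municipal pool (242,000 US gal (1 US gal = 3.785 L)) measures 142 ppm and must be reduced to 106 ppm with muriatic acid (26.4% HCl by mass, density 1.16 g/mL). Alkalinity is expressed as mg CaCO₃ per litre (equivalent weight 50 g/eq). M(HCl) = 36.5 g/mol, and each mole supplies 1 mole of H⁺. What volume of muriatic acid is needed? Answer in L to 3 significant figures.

78.6 L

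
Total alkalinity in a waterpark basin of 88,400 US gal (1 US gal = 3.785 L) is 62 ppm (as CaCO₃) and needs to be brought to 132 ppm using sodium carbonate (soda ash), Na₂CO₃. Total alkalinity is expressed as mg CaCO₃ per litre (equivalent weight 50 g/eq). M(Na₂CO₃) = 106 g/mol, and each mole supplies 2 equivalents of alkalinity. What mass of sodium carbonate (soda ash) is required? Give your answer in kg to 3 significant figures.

24.8 kg

Volume: 88,400 US gal × 3.785 L/gal = 334,594 L.
Alkalinity to add: (132 − 62) = 70 mg/L as CaCO₃ × 334,594 L = 23,420 g as CaCO₃.
Equivalents: 23,420 g ÷ 50 g/eq = 468.4 eq.
Each mole of Na₂CO₃ supplies 2 eq, so 468.4 / 2 = 234.2 mol.
Mass: 234.2 mol × 106 g/mol = 24,830 g.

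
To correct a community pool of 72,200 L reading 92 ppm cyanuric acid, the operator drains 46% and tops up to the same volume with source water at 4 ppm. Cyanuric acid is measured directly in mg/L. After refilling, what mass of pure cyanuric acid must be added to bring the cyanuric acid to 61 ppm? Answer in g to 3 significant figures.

After draining 46% and refilling: 92 × 0.54 + 4 × 0.46 = 51.52 ppm.
Deficit to target: 61 − 51.52 = 9.48 mg/L.
Mass: 9.48 mg/L × 72,200 L = 684.5 g cyanuric acid.

684 g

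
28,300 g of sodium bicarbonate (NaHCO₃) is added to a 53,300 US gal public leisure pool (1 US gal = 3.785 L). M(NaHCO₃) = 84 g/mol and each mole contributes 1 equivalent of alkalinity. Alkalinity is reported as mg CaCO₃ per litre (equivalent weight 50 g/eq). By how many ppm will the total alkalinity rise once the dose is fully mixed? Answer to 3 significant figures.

Volume: 53,300 US gal × 3.785 L/gal = 201,740 L.
Moles of NaHCO₃: 28,300 g ÷ 84 g/mol = 336.9 mol → 336.9 eq of alkalinity.
As CaCO₃: 336.9 eq × 50 g/eq = 16,850 g.
Rise: 16,850 g / 201,740 L × 1000 = 83.5 mg/L.

83.5 ppm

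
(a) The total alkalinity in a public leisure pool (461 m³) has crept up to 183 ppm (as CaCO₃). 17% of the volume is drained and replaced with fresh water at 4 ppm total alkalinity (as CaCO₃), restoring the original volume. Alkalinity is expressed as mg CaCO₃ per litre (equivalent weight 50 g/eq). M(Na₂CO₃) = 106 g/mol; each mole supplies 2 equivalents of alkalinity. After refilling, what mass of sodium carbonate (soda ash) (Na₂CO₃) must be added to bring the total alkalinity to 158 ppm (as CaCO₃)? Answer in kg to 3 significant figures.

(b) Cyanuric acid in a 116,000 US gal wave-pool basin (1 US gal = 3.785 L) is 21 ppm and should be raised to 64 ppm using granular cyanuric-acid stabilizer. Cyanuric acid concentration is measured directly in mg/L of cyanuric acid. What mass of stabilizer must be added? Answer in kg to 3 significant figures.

(a) 2.65 kg; (b) 18.9 kg

(a) Volume: 461 m³ = 461,000 L.
(a) After draining 17% and refilling: 183 × 0.83 + 4 × 0.17 = 152.57 ppm.
(a) Deficit to target: 158 − 152.57 = 5.43 mg/L.
(a) As CaCO₃: 5.43 mg/L × 461,000 L = 2503 g; ÷ 50 g/eq ÷ 2 = 25.03 mol Na₂CO₃.
(a) Mass: 25.03 × 106 = 2653 g.

(b) Volume: 116,000 US gal × 3.785 L/gal = 439,060 L.
(b) CYA to add: (64 − 21) = 43 mg/L × 439,060 L = 18,880 g cyanuric acid.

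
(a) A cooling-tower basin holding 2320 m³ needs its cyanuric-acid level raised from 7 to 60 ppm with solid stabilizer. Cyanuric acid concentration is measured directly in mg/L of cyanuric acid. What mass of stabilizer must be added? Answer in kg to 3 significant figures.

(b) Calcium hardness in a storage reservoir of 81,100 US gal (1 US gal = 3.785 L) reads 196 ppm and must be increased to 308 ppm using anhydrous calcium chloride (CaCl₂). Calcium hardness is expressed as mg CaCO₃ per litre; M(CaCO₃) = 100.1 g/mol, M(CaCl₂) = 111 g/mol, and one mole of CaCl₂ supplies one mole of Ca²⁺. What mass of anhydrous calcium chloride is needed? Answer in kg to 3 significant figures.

(a) 123 kg; (b) 38.1 kg

(a) Volume: 2320 m³ = 2,320,000 L.
(a) CYA to add: (60 − 7) = 53 mg/L × 2,320,000 L = 123,000 g cyanuric acid.

(b) Volume: 81,100 US gal × 3.785 L/gal = 306,964 L.
(b) Hardness to add: (308 − 196) = 112 mg/L as CaCO₃ × 306,964 L = 34,380 g as CaCO₃.
(b) Moles of Ca²⁺ (1 mol Ca²⁺ ≡ 1 mol CaCO₃): 34,380 / 100.1 g/mol = 343.5 mol.
(b) Mass of CaCl₂: 343.5 × 111 = 38,120 g.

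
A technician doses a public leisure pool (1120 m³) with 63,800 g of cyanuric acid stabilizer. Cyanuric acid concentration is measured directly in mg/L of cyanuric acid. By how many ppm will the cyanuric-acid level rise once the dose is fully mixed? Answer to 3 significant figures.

Volume: 1120 m³ = 1,120,000 L.
Rise: 63,800 g / 1,120,000 L × 1000 = 56.96 mg/L.

57.0 ppm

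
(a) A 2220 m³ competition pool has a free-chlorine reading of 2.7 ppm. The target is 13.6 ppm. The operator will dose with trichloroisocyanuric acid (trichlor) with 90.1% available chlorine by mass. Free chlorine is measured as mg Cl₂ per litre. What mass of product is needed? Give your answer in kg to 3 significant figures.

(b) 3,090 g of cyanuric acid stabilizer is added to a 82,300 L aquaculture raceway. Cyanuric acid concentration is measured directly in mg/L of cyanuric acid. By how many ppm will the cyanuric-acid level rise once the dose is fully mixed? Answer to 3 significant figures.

(a) 26.9 kg; (b) 37.5 ppm

(a) Volume: 2220 m³ = 2,220,000 L.
(a) Chlorine deficit: 13.6 − 2.7 = 10.9 ppm = 10.9 mg/L as Cl₂.
(a) Cl₂ equivalent needed: 10.9 mg/L × 2,220,000 L = 24,200,000 mg = 24,200 g.
(a) Product at 90.1% available chlorine: 24,200 / 0.901 = 26,860 g.

(b) Rise: 3,090 g / 82,300 L × 1000 = 37.55 mg/L.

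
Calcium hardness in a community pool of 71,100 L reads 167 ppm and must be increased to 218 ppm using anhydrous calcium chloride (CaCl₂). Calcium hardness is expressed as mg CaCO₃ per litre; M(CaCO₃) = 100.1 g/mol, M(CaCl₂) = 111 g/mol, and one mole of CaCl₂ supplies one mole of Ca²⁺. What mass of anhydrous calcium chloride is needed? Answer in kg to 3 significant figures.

4.02 kg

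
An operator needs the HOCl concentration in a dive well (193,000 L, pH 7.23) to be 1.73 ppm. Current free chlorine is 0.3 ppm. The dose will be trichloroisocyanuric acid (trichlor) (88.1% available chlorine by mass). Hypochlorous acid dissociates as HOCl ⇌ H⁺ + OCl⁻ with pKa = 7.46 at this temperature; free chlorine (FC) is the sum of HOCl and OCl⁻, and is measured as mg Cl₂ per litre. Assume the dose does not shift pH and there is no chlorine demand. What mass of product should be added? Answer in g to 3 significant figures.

[OCl⁻]/[HOCl] = 10^(pH − pKa) = 10^(7.23 − 7.46) = 0.5888; fraction as HOCl = 1/(1 + 0.5888) = 0.6294.
Free chlorine required for 1.73 ppm HOCl: 1.73 / 0.6294 = 2.749 ppm.
FC to add: 2.749 − 0.3 = 2.449 mg/L as Cl₂.
Cl₂ equivalent: 2.449 mg/L × 193,000 L = 472.6 g.
Product at 88.1% available Cl: 472.6 / 0.881 = 536.4 g.

536 g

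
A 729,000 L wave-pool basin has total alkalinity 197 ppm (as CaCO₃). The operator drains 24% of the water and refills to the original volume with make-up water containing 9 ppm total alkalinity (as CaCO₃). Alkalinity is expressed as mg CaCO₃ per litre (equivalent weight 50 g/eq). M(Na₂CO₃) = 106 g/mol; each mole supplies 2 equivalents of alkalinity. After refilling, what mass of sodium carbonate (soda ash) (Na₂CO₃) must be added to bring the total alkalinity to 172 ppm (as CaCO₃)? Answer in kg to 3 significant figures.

After draining 24% and refilling: 197 × 0.76 + 9 × 0.24 = 151.88 ppm.
Deficit to target: 172 − 151.88 = 20.12 mg/L.
As CaCO₃: 20.12 mg/L × 729,000 L = 14,670 g; ÷ 50 g/eq ÷ 2 = 146.7 mol Na₂CO₃.
Mass: 146.7 × 106 = 15,550 g.

15.5 kg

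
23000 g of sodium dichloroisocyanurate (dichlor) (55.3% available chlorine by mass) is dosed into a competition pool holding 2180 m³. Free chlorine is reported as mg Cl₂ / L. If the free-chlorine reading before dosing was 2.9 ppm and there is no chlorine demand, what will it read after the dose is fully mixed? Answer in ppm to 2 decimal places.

Volume: 2180 m³ = 2,180,000 L.
Available chlorine delivered: 23,000 g × 0.553 = 12,720 g as Cl₂.
Concentration rise: 12,720 g / 2,180,000 L = 5.834 mg/L = 5.83 ppm.
Final FC: 2.9 + 5.83 = 8.73 ppm.

8.73 ppm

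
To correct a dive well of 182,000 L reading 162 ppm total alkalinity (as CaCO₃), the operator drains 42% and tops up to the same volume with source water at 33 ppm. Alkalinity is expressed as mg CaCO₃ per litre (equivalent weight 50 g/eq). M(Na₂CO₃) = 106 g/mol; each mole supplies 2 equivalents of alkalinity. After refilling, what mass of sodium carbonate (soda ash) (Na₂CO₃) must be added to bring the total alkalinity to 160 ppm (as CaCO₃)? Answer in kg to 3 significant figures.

10.1 kg

After draining 42% and refilling: 162 × 0.58 + 33 × 0.42 = 107.82 ppm.
Deficit to target: 160 − 107.82 = 52.18 mg/L.
As CaCO₃: 52.18 mg/L × 182,000 L = 9497 g; ÷ 50 g/eq ÷ 2 = 94.97 mol Na₂CO₃.
Mass: 94.97 × 106 = 10,070 g.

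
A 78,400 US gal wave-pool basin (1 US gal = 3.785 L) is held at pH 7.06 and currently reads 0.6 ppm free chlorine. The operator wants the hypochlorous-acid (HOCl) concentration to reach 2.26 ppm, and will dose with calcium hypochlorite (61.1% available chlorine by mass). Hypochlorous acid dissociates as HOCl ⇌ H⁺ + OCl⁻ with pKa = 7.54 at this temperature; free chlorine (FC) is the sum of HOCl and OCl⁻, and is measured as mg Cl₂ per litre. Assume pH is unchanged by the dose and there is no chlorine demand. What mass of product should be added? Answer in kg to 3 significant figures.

Volume: 78,400 US gal × 3.785 L/gal = 296,744 L.
[OCl⁻]/[HOCl] = 10^(pH − pKa) = 10^(7.06 − 7.54) = 0.3311; fraction as HOCl = 1/(1 + 0.3311) = 0.7512.
Free chlorine required for 2.26 ppm HOCl: 2.26 / 0.7512 = 3.008 ppm.
FC to add: 3.008 − 0.6 = 2.408 mg/L as Cl₂.
Cl₂ equivalent: 2.408 mg/L × 296,744 L = 714.7 g.
Product at 61.1% available Cl: 714.7 / 0.611 = 1170 g.

1.17 kg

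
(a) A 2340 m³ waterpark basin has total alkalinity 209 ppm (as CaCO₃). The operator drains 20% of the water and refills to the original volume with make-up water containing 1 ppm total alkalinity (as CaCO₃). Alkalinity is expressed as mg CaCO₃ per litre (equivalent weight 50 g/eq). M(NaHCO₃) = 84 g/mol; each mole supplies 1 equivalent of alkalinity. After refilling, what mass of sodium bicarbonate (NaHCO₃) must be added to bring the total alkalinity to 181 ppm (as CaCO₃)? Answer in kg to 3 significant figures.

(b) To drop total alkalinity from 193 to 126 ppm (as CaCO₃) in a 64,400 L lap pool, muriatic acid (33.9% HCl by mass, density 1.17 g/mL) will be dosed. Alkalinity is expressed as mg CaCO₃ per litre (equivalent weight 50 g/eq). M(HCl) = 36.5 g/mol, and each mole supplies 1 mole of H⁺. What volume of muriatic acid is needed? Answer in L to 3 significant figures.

(a) 53.5 kg; (b) 7.94 L

(a) Volume: 2340 m³ = 2,340,000 L.
(a) After draining 20% and refilling: 209 × 0.80 + 1 × 0.20 = 167.4 ppm.
(a) Deficit to target: 181 − 167.4 = 13.6 mg/L.
(a) As CaCO₃: 13.6 mg/L × 2,340,000 L = 31,820 g; ÷ 50 g/eq ÷ 1 = 636.5 mol NaHCO₃.
(a) Mass: 636.5 × 84 = 53,460 g.

(b) Alkalinity to neutralize: (193 − 126) = 67 mg/L as CaCO₃ × 64,400 L = 4315 g as CaCO₃.
(b) Equivalents of H⁺ required: 4315 ÷ 50 g/eq = 86.3 eq = 86.3 mol HCl.
(b) Mass of HCl: 86.3 × 36.5 = 3150 g.
(b) Mass of 33.9% solution: 3150 / 0.339 = 9291 g.
(b) Volume: 9291 g ÷ 1.17 g/mL = 7941 mL.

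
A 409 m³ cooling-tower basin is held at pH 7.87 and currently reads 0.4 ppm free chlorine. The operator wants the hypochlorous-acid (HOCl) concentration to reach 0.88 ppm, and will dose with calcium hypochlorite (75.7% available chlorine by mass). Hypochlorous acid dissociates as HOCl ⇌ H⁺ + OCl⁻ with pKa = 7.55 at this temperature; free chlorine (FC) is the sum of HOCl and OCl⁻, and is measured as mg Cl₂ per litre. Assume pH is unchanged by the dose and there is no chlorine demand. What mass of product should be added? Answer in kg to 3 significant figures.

Volume: 409 m³ = 409,000 L.
[OCl⁻]/[HOCl] = 10^(pH − pKa) = 10^(7.87 − 7.55) = 2.089; fraction as HOCl = 1/(1 + 2.089) = 0.3237.
Free chlorine required for 0.88 ppm HOCl: 0.88 / 0.3237 = 2.719 ppm.
FC to add: 2.719 − 0.4 = 2.319 mg/L as Cl₂.
Cl₂ equivalent: 2.319 mg/L × 409,000 L = 948.3 g.
Product at 75.7% available Cl: 948.3 / 0.757 = 1253 g.

1.25 kg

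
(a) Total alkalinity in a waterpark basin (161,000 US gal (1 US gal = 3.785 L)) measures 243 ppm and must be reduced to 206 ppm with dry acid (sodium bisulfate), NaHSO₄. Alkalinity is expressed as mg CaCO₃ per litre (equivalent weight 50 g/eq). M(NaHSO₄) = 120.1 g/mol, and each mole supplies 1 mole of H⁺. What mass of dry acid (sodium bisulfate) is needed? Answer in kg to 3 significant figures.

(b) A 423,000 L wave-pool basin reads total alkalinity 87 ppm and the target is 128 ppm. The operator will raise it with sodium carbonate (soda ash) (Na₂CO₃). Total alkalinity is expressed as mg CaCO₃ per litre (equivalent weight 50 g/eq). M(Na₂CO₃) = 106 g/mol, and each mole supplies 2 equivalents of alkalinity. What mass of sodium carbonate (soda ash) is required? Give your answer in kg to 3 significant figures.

(a) 54.2 kg; (b) 18.4 kg

(a) Volume: 161,000 US gal × 3.785 L/gal = 609,385 L.
(a) Alkalinity to neutralize: (243 − 206) = 37 mg/L as CaCO₃ × 609,385 L = 22,550 g as CaCO₃.
(a) Equivalents of H⁺ required: 22,550 ÷ 50 g/eq = 450.9 eq = 450.9 mol NaHSO₄.
(a) Mass of NaHSO₄: 450.9 × 120.1 = 54,160 g.

(b) Alkalinity to add: (128 − 87) = 41 mg/L as CaCO₃ × 423,000 L = 17,340 g as CaCO₃.
(b) Equivalents: 17,340 g ÷ 50 g/eq = 346.9 eq.
(b) Each mole of Na₂CO₃ supplies 2 eq, so 346.9 / 2 = 173.4 mol.
(b) Mass: 173.4 mol × 106 g/mol = 18,380 g.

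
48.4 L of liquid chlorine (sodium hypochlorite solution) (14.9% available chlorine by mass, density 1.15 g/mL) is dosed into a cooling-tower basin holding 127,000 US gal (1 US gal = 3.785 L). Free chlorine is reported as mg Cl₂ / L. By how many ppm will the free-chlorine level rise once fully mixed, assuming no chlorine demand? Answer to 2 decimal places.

17.25 ppm

Volume: 127,000 US gal × 3.785 L/gal = 480,695 L.
Mass of solution: 48.4 L × 1000 mL/L × 1.15 g/mL = 55,660 g.
Available chlorine delivered: 55,660 g × 0.149 = 8293 g as Cl₂.
Concentration rise: 8293 g / 480,695 L = 17.25 mg/L = 17.25 ppm.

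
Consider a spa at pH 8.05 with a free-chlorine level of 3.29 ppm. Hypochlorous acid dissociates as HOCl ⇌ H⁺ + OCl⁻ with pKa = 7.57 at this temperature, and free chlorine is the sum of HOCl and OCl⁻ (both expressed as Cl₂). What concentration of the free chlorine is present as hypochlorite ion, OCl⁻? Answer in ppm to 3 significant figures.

[OCl⁻]/[HOCl] = 10^(pH − pKa) = 10^(8.05 − 7.57) = 10^0.48 = 3.02.
Fraction as HOCl = 1 / (1 + 3.02) = 0.2488.
OCl⁻ = (1 − 0.2488) × 3.29 ppm = 2.472 ppm.

2.47 ppm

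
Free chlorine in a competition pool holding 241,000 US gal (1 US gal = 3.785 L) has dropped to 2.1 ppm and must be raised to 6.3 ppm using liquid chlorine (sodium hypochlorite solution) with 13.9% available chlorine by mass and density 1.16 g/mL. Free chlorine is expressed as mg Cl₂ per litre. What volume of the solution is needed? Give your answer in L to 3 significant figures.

23.8 L

Volume: 241,000 US gal × 3.785 L/gal = 912,185 L.
Chlorine deficit: 6.3 − 2.1 = 4.2 ppm = 4.2 mg/L as Cl₂.
Cl₂ equivalent needed: 4.2 mg/L × 912,185 L = 3,831,000 mg = 3831 g.
Product at 13.9% available chlorine: 3831 / 0.139 = 27,560 g.
Volume at density 1.16 g/mL: 27,560 g ÷ 1.16 g/mL = 23,760 mL.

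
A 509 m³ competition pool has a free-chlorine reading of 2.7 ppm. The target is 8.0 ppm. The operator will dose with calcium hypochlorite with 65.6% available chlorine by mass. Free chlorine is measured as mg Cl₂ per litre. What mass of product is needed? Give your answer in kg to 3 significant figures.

Volume: 509 m³ = 509,000 L.
Chlorine deficit: 8.0 − 2.7 = 5.3 ppm = 5.3 mg/L as Cl₂.
Cl₂ equivalent needed: 5.3 mg/L × 509,000 L = 2,698,000 mg = 2698 g.
Product at 65.6% available chlorine: 2698 / 0.656 = 4112 g.

4.11 kg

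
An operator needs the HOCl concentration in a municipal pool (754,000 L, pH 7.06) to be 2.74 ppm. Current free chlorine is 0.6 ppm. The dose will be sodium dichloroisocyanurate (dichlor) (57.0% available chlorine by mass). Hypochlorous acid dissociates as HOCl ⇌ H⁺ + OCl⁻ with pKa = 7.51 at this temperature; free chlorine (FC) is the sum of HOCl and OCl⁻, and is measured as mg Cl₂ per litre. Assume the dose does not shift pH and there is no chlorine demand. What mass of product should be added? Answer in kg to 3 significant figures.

[OCl⁻]/[HOCl] = 10^(pH − pKa) = 10^(7.06 − 7.51) = 0.3548; fraction as HOCl = 1/(1 + 0.3548) = 0.7381.
Free chlorine required for 2.74 ppm HOCl: 2.74 / 0.7381 = 3.712 ppm.
FC to add: 3.712 − 0.6 = 3.112 mg/L as Cl₂.
Cl₂ equivalent: 3.112 mg/L × 754,000 L = 2347 g.
Product at 57.0% available Cl: 2347 / 0.57 = 4117 g.

4.12 kg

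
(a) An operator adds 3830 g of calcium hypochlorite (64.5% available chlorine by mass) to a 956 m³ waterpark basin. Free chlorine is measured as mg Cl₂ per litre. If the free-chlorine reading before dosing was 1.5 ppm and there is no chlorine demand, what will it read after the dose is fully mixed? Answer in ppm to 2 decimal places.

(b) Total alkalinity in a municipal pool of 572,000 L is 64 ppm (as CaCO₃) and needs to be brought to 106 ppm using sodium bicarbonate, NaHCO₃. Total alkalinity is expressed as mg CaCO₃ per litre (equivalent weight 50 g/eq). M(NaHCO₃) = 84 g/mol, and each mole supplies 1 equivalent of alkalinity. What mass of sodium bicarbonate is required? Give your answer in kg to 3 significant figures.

(a) 4.08 ppm; (b) 40.4 kg

(a) Volume: 956 m³ = 956,000 L.
(a) Available chlorine delivered: 3830 g × 0.645 = 2470 g as Cl₂.
(a) Concentration rise: 2470 g / 956,000 L = 2.584 mg/L = 2.58 ppm.
(a) Final FC: 1.5 + 2.58 = 4.08 ppm.

(b) Alkalinity to add: (106 − 64) = 42 mg/L as CaCO₃ × 572,000 L = 24,020 g as CaCO₃.
(b) Equivalents: 24,020 g ÷ 50 g/eq = 480.5 eq.
(b) NaHCO₃ supplies 1 eq per mole → 480.5 mol.
(b) Mass: 480.5 mol × 84 g/mol = 40,360 g.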